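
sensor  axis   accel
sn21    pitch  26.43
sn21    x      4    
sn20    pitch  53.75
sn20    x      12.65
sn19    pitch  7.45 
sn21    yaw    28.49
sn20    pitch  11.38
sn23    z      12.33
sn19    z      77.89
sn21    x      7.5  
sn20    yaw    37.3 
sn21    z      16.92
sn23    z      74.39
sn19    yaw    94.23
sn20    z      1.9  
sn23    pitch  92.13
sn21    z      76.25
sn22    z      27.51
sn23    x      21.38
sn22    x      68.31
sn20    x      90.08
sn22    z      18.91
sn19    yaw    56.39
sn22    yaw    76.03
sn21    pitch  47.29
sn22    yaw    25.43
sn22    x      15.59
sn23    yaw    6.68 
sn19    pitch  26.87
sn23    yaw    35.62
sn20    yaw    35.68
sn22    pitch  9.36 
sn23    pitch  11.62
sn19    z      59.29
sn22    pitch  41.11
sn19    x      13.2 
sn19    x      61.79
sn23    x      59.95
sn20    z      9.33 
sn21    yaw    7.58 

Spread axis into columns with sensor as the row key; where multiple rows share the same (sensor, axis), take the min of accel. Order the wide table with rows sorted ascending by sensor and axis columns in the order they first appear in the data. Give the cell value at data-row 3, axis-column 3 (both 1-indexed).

With rows sorted ascending by sensor, row 3 is sensor=sn21. axis columns in first-appearance order: pitch, x, yaw, z; column 3 is yaw.
Long rows with sensor=sn21, axis=yaw: min(28.49, 7.58) = 7.58.

7.58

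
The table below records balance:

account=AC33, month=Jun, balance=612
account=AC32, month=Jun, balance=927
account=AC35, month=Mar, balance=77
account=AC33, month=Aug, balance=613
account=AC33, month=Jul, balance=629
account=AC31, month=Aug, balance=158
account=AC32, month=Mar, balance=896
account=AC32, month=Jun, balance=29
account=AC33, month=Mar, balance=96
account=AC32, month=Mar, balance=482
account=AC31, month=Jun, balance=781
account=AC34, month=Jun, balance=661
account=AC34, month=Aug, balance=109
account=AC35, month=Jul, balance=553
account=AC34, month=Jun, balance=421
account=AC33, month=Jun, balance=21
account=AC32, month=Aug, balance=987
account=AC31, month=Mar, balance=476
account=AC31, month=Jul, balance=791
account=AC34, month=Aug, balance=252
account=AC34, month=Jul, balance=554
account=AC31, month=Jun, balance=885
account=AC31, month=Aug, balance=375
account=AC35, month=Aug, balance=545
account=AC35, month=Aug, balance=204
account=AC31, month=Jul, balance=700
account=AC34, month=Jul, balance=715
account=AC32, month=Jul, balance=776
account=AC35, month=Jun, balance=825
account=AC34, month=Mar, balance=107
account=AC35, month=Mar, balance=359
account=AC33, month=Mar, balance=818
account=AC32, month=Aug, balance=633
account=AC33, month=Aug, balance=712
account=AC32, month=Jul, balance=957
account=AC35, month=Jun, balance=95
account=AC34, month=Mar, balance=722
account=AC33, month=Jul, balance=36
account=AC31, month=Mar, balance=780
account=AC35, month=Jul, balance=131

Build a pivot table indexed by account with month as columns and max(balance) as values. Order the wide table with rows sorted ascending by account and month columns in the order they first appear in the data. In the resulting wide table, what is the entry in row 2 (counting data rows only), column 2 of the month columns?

896

With rows sorted ascending by account, row 2 is account=AC32. month columns in first-appearance order: Jun, Mar, Aug, Jul; column 2 is Mar.
Long rows with account=AC32, month=Mar: max(896, 482) = 896.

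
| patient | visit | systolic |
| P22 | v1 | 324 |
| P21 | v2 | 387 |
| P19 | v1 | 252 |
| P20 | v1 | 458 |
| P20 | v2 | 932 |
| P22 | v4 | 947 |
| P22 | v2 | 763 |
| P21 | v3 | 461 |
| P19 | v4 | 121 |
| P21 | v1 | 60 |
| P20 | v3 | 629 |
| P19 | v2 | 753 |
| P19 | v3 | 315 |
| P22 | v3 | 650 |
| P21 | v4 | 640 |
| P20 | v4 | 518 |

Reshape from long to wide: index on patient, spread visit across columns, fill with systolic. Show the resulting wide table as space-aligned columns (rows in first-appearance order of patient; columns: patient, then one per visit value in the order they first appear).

Columns: patient plus the 4 distinct visit values (v1, v2, v4, v3).
For example, row P22 column v1 takes systolic=324 from the long row (P22, v1).

patient  v1   v2   v4   v3 
P22      324  763  947  650
P21      60   387  640  461
P19      252  753  121  315
P20      458  932  518  629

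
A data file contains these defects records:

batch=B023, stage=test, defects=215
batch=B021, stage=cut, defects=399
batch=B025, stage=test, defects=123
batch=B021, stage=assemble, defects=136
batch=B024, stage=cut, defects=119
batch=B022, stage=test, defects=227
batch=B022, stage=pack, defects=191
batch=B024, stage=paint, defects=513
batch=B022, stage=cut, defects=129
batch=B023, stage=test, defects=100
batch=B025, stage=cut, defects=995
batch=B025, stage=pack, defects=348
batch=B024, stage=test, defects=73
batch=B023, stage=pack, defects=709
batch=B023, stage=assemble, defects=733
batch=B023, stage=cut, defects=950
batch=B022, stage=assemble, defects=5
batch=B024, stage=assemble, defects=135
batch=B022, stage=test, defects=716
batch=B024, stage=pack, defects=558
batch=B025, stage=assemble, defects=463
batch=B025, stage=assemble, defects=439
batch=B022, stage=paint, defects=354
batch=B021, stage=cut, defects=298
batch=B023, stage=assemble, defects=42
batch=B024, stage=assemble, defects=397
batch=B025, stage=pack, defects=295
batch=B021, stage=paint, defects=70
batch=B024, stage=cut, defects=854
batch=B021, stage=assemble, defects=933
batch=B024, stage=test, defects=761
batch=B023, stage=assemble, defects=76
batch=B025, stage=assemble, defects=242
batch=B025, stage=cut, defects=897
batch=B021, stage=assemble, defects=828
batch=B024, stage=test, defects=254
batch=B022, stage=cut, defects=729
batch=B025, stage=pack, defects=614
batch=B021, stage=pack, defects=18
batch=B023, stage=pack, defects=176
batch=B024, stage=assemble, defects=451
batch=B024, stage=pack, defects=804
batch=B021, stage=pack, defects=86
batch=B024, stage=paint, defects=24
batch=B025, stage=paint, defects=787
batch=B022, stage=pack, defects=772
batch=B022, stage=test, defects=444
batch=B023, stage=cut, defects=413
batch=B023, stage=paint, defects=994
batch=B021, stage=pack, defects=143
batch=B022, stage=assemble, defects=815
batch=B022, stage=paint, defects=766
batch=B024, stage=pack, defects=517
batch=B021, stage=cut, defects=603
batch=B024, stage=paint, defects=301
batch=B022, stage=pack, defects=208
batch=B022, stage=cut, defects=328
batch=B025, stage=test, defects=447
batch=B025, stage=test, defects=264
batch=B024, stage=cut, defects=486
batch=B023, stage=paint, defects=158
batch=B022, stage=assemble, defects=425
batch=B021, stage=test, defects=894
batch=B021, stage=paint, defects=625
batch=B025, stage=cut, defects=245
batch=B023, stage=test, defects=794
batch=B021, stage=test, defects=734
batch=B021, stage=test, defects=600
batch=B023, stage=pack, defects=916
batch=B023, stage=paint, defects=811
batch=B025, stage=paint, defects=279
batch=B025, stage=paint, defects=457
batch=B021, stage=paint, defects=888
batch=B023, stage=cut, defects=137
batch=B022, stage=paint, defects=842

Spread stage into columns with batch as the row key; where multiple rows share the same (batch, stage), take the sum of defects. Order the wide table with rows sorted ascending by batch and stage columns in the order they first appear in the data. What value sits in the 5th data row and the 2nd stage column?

With rows sorted ascending by batch, row 5 is batch=B025. stage columns in first-appearance order: test, cut, assemble, pack, paint; column 2 is cut.
Long rows with batch=B025, stage=cut: 995 + 897 + 245 = 2137.

2137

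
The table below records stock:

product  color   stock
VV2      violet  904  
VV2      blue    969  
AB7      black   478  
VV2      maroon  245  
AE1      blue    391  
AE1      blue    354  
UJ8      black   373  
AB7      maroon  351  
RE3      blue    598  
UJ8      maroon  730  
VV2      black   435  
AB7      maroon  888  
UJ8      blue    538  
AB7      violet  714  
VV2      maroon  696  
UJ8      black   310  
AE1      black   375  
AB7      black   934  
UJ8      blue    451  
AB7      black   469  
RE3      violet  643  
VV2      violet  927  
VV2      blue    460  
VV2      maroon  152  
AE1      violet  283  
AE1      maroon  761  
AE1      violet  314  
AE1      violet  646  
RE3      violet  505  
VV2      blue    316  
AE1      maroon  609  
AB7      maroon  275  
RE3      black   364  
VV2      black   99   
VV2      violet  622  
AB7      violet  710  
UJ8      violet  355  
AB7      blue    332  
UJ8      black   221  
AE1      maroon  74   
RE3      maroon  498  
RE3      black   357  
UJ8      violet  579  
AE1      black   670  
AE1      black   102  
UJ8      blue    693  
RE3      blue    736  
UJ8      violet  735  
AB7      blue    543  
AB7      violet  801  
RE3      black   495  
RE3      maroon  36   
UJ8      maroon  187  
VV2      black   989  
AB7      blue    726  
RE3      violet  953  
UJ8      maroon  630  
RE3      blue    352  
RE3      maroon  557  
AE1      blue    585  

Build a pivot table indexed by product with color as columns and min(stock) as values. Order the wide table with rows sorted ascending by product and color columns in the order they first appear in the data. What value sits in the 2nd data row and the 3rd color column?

With rows sorted ascending by product, row 2 is product=AE1. color columns in first-appearance order: violet, blue, black, maroon; column 3 is black.
Long rows with product=AE1, color=black: min(375, 670, 102) = 102.

102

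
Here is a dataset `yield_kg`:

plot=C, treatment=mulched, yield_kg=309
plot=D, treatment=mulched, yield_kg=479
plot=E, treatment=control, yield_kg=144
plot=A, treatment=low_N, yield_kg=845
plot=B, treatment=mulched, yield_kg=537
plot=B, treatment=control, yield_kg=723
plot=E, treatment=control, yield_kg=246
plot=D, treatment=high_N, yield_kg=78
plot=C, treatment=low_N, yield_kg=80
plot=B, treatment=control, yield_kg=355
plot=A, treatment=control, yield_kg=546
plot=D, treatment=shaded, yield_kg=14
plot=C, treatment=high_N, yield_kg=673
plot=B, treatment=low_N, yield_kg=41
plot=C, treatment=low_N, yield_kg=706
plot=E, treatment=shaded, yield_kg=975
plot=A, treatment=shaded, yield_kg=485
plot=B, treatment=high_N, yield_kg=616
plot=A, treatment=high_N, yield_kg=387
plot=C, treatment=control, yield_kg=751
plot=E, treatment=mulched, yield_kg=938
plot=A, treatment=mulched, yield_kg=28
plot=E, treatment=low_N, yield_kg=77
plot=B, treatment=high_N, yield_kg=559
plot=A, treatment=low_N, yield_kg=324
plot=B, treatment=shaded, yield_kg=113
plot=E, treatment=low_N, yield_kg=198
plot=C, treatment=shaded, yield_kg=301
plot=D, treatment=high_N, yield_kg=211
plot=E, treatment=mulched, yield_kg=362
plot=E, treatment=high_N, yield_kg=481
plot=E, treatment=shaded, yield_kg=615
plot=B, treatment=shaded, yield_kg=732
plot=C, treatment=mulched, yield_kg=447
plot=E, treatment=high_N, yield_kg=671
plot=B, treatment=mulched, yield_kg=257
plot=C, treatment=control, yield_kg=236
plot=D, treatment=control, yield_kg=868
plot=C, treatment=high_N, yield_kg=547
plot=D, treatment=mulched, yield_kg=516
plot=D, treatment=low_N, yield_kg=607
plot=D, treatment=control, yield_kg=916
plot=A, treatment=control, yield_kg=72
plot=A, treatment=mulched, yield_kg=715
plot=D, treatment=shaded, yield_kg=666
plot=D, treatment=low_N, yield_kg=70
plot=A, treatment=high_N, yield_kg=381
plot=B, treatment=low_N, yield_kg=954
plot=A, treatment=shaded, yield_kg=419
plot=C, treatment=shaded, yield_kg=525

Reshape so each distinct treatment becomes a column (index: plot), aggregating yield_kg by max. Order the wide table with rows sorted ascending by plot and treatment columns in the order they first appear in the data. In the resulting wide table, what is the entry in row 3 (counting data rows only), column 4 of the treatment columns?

With rows sorted ascending by plot, row 3 is plot=C. treatment columns in first-appearance order: mulched, control, low_N, high_N, shaded; column 4 is high_N.
Long rows with plot=C, treatment=high_N: max(673, 547) = 673.

673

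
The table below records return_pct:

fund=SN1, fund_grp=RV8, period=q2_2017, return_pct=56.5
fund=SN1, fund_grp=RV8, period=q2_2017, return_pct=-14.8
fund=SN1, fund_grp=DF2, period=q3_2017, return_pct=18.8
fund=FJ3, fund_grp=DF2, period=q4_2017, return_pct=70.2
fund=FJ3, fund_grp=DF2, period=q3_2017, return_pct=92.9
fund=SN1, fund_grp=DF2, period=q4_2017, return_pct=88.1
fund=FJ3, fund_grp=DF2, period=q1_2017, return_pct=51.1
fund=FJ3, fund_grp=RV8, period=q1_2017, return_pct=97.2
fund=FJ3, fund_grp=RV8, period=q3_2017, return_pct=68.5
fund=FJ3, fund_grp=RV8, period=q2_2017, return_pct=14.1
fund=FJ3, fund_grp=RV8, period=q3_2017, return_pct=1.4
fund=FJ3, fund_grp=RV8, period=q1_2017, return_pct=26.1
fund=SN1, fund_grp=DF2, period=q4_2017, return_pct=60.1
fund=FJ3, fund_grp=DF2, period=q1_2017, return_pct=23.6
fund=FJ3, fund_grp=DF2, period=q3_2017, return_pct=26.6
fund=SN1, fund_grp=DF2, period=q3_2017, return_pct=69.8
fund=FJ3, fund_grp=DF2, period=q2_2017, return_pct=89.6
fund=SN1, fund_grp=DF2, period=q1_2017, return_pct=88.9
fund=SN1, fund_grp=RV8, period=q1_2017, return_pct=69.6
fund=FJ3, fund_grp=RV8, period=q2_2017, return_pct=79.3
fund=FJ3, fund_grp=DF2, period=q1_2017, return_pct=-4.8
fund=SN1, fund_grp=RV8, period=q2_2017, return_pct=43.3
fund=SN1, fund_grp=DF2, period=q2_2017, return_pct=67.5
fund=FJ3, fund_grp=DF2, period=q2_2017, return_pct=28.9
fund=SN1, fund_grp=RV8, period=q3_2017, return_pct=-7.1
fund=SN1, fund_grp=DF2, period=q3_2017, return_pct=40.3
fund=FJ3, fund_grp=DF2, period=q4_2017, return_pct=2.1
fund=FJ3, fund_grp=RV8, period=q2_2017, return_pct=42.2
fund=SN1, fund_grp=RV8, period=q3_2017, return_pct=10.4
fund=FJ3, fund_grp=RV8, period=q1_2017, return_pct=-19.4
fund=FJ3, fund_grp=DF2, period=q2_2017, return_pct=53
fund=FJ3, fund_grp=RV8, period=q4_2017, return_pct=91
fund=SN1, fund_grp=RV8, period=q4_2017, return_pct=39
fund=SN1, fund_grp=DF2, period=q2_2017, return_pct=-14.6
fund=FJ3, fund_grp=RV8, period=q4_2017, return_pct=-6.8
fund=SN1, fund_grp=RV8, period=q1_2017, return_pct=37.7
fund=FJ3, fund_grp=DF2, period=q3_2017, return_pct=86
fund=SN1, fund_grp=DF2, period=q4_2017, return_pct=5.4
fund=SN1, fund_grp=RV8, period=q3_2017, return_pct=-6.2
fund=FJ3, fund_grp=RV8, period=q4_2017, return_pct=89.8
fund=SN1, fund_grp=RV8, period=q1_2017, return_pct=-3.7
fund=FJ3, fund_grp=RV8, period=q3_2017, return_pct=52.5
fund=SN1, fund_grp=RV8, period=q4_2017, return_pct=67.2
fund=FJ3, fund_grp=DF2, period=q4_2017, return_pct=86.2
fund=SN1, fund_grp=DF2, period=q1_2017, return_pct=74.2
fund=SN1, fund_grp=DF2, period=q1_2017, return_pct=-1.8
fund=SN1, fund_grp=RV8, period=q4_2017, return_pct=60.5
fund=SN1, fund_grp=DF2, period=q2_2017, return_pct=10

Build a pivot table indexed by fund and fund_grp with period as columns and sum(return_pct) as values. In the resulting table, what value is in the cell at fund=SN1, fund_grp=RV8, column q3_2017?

-2.9

Rows with fund=SN1, fund_grp=RV8 and period=q3_2017: return_pct values are -7.1, 10.4, -6.2.
-7.1 + 10.4 + -6.2 = -2.9.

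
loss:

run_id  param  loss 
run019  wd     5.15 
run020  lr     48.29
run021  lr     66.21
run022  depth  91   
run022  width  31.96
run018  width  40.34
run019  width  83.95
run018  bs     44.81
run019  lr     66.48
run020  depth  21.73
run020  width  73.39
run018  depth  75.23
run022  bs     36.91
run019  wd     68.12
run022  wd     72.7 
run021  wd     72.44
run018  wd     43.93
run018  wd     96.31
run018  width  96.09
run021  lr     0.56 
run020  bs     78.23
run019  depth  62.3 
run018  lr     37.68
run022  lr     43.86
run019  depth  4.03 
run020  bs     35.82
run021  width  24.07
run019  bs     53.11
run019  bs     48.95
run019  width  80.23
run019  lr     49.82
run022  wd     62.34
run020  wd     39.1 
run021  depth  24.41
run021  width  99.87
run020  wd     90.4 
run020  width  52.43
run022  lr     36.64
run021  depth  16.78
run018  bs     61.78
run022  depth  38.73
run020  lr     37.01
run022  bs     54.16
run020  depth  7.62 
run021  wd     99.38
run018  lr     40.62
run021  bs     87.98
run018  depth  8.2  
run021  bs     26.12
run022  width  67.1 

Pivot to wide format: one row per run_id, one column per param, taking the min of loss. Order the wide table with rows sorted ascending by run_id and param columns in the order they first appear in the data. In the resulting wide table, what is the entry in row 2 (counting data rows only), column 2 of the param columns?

With rows sorted ascending by run_id, row 2 is run_id=run019. param columns in first-appearance order: wd, lr, depth, width, bs; column 2 is lr.
Long rows with run_id=run019, param=lr: min(66.48, 49.82) = 49.82.

49.82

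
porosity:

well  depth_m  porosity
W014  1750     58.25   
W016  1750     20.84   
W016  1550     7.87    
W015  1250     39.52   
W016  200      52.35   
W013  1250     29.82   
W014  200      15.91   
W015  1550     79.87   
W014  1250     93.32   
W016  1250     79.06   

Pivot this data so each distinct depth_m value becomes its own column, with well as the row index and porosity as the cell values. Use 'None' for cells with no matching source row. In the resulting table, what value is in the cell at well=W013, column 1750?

None

No long-format row has well=W013 and depth_m=1750, so the cell is None.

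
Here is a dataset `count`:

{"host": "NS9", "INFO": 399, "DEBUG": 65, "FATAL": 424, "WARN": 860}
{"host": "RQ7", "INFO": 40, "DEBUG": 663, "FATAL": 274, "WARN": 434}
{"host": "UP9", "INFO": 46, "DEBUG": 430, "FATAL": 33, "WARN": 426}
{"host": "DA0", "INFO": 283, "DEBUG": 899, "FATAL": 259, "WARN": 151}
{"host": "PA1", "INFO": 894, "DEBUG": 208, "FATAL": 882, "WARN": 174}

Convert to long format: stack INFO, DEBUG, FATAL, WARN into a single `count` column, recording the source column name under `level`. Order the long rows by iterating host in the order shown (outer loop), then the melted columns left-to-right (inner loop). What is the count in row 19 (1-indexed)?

882

20 rows total (5 × 4). Row 19: index ⌊(19-1)/4⌋ = 4 into host → PA1; (19-1) mod 4 = 2 into the melted columns → FATAL.
So row 19 is (PA1, FATAL, 882); count = 882.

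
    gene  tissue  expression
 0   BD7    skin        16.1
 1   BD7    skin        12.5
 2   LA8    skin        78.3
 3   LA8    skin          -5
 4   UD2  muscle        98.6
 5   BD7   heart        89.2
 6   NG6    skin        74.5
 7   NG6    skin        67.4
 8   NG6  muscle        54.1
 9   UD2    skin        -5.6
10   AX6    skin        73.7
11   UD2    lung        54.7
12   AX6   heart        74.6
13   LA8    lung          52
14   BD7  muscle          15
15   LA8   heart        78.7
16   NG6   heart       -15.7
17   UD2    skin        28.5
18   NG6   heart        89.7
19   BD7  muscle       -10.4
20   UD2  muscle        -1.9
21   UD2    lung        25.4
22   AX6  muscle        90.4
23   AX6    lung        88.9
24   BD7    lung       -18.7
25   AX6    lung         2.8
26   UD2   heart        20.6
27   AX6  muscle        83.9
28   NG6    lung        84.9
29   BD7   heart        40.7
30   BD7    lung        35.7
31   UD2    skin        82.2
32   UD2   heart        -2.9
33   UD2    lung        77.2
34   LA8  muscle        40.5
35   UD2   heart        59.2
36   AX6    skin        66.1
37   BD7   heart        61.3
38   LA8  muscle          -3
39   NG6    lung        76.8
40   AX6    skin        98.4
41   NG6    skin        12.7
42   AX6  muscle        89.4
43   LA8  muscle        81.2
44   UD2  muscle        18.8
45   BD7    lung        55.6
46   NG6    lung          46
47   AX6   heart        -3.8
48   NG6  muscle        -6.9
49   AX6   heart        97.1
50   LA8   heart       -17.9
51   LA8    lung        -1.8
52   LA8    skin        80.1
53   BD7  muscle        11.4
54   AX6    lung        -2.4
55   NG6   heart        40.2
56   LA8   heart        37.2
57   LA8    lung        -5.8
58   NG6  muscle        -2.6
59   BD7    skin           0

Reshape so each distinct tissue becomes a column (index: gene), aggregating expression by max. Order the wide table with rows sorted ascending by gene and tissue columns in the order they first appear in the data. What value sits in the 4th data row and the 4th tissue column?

84.9

With rows sorted ascending by gene, row 4 is gene=NG6. tissue columns in first-appearance order: skin, muscle, heart, lung; column 4 is lung.
Long rows with gene=NG6, tissue=lung: max(84.9, 76.8, 46) = 84.9.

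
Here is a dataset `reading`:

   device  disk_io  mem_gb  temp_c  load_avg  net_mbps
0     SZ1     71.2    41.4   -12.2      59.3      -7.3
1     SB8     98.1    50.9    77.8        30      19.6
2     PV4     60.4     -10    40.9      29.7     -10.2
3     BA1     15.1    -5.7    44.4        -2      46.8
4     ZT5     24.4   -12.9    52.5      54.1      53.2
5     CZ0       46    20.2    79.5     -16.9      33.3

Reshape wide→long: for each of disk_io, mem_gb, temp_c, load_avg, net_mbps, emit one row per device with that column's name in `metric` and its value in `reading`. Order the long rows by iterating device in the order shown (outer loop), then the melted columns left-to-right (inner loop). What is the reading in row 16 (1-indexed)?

30 rows total (6 × 5). Row 16: index ⌊(16-1)/5⌋ = 3 into device → BA1; (16-1) mod 5 = 0 into the melted columns → disk_io.
So row 16 is (BA1, disk_io, 15.1); reading = 15.1.

15.1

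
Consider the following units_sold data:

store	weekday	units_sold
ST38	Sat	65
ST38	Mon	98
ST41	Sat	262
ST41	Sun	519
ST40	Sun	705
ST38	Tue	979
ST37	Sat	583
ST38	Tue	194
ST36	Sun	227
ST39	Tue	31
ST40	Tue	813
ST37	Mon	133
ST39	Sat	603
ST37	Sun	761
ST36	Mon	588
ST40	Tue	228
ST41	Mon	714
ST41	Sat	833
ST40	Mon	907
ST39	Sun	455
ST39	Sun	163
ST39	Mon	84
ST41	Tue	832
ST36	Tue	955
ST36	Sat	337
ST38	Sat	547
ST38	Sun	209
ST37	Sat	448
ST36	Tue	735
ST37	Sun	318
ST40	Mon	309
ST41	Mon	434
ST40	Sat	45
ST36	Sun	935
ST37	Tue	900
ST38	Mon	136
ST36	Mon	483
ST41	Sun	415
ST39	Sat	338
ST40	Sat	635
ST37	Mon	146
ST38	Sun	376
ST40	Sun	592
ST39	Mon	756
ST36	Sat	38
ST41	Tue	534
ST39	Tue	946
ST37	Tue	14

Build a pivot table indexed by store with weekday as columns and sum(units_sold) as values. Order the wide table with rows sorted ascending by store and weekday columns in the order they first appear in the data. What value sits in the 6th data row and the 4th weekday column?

With rows sorted ascending by store, row 6 is store=ST41. weekday columns in first-appearance order: Sat, Mon, Sun, Tue; column 4 is Tue.
Long rows with store=ST41, weekday=Tue: 832 + 534 = 1366.

1366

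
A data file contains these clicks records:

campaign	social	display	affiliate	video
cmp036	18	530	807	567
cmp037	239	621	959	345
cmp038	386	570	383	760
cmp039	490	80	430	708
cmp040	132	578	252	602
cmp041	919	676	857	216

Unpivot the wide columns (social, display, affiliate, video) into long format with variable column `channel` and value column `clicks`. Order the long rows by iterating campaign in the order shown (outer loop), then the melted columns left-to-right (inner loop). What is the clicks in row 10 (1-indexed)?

570

24 rows total (6 × 4). Row 10: index ⌊(10-1)/4⌋ = 2 into campaign → cmp038; (10-1) mod 4 = 1 into the melted columns → display.
So row 10 is (cmp038, display, 570); clicks = 570.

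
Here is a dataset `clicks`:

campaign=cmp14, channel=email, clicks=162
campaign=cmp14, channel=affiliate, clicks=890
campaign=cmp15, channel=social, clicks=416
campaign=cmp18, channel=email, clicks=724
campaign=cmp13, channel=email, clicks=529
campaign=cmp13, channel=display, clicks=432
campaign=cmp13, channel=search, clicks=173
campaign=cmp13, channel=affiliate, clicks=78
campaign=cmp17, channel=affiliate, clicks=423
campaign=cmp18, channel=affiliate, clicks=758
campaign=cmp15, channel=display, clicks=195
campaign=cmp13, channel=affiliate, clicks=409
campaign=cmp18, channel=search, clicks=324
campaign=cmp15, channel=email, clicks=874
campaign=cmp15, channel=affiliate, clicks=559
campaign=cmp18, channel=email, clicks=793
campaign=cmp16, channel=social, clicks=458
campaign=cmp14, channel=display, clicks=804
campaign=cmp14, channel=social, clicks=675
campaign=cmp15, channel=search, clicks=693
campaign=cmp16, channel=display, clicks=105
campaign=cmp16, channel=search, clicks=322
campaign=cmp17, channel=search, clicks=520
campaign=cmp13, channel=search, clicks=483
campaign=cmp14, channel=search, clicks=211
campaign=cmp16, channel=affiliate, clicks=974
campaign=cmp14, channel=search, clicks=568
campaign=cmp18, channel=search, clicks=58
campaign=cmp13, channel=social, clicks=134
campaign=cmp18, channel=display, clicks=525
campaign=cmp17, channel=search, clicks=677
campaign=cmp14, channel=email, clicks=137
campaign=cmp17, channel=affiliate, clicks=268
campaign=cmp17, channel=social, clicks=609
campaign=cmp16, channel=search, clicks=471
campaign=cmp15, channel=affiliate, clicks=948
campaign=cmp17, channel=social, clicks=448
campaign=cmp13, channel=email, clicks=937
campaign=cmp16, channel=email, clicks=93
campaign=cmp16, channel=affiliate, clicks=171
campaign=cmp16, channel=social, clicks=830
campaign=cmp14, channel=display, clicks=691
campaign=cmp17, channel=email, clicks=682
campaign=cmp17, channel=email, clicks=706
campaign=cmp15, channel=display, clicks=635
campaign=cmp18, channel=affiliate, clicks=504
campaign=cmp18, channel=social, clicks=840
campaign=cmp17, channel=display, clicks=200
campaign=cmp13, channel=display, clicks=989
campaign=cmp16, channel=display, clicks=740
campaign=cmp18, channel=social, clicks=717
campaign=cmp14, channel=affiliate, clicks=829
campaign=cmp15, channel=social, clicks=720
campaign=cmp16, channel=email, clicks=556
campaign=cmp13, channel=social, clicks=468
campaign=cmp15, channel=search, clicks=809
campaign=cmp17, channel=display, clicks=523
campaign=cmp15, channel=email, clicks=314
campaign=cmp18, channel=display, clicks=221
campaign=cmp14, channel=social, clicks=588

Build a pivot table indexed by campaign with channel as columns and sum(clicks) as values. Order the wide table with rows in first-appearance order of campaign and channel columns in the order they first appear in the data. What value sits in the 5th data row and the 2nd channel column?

691

With rows in first-appearance order of campaign, row 5 is campaign=cmp17. channel columns in first-appearance order: email, affiliate, social, display, search; column 2 is affiliate.
Long rows with campaign=cmp17, channel=affiliate: 423 + 268 = 691.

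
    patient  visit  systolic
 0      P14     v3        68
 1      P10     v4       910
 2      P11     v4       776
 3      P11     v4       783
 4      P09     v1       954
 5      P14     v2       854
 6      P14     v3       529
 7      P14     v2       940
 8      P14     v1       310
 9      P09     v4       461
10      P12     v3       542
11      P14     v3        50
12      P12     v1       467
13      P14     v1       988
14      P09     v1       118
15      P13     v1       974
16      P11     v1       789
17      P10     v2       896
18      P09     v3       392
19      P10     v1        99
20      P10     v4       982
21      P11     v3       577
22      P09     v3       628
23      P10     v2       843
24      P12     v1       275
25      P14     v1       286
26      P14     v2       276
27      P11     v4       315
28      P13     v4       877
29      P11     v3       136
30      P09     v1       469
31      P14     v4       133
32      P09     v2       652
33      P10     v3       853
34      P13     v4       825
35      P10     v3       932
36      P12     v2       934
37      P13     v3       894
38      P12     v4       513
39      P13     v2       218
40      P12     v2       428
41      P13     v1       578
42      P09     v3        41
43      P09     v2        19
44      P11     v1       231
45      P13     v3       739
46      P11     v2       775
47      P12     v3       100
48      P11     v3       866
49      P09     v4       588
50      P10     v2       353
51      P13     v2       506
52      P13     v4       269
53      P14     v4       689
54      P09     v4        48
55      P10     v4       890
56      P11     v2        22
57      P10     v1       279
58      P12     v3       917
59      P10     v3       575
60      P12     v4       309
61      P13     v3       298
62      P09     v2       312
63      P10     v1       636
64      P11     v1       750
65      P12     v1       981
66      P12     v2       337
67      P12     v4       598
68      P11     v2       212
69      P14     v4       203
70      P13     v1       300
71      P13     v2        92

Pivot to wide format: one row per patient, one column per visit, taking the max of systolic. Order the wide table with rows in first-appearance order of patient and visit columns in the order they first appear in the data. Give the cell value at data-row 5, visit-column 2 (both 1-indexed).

With rows in first-appearance order of patient, row 5 is patient=P12. visit columns in first-appearance order: v3, v4, v1, v2; column 2 is v4.
Long rows with patient=P12, visit=v4: max(513, 309, 598) = 598.

598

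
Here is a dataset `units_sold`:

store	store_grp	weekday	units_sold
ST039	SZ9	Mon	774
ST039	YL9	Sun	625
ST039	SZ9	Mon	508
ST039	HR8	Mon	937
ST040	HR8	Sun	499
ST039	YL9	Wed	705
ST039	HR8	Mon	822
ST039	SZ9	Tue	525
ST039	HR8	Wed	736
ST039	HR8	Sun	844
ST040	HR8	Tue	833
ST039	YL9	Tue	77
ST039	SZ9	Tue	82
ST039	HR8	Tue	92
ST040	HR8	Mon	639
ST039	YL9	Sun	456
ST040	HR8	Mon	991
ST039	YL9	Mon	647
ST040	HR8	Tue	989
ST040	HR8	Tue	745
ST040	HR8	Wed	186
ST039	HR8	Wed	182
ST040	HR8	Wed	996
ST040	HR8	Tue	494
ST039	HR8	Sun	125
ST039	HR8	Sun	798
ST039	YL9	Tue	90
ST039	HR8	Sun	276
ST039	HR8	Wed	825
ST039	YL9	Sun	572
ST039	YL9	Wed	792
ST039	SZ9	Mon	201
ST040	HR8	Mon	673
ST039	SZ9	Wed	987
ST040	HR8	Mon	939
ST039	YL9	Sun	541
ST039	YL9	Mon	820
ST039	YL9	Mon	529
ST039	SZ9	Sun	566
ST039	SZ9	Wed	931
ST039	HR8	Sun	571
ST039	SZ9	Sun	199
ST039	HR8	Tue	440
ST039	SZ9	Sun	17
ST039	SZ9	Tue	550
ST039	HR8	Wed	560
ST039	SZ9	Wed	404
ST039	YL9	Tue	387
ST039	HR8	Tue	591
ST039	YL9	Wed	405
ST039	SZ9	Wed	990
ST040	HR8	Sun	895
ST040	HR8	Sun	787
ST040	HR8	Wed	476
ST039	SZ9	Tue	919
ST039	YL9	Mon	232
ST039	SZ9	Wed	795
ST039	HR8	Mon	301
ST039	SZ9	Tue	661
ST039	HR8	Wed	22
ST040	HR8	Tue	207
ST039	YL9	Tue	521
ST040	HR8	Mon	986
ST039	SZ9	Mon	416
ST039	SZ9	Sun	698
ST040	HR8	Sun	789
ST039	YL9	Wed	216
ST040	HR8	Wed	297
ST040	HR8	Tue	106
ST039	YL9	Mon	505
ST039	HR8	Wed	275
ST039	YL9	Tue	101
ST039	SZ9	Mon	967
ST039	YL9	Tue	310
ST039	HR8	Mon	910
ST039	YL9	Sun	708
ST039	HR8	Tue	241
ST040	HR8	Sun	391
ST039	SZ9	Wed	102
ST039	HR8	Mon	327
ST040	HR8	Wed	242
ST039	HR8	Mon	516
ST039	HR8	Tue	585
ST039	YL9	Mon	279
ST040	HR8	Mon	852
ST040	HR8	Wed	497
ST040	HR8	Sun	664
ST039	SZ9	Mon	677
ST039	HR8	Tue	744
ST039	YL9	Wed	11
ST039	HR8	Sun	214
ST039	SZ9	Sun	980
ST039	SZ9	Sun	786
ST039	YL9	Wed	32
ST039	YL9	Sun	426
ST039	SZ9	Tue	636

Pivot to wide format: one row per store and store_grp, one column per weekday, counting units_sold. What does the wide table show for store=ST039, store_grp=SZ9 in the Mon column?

Rows with store=ST039, store_grp=SZ9 and weekday=Mon: units_sold values are 774, 508, 201, 416, 967, 677.
6 rows match — count = 6.

6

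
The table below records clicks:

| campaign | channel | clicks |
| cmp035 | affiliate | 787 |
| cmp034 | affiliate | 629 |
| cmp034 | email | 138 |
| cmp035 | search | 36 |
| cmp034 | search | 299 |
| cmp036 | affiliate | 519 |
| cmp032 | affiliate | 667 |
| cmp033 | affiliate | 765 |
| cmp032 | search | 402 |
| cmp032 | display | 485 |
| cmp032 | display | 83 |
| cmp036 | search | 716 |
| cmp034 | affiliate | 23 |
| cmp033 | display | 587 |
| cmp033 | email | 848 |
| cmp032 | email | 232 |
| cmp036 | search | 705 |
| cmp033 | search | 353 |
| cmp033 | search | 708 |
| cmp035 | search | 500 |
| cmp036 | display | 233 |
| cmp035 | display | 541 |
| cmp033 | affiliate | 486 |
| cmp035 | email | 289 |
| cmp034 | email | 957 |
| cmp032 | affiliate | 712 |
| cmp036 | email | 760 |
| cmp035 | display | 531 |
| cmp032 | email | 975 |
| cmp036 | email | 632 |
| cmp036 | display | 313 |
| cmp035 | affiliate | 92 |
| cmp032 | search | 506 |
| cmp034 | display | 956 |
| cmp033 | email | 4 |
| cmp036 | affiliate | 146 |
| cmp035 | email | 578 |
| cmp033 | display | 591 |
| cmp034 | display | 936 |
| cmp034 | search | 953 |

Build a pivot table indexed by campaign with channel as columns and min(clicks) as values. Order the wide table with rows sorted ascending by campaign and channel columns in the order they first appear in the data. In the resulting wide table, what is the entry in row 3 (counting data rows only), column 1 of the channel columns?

With rows sorted ascending by campaign, row 3 is campaign=cmp034. channel columns in first-appearance order: affiliate, email, search, display; column 1 is affiliate.
Long rows with campaign=cmp034, channel=affiliate: min(629, 23) = 23.

23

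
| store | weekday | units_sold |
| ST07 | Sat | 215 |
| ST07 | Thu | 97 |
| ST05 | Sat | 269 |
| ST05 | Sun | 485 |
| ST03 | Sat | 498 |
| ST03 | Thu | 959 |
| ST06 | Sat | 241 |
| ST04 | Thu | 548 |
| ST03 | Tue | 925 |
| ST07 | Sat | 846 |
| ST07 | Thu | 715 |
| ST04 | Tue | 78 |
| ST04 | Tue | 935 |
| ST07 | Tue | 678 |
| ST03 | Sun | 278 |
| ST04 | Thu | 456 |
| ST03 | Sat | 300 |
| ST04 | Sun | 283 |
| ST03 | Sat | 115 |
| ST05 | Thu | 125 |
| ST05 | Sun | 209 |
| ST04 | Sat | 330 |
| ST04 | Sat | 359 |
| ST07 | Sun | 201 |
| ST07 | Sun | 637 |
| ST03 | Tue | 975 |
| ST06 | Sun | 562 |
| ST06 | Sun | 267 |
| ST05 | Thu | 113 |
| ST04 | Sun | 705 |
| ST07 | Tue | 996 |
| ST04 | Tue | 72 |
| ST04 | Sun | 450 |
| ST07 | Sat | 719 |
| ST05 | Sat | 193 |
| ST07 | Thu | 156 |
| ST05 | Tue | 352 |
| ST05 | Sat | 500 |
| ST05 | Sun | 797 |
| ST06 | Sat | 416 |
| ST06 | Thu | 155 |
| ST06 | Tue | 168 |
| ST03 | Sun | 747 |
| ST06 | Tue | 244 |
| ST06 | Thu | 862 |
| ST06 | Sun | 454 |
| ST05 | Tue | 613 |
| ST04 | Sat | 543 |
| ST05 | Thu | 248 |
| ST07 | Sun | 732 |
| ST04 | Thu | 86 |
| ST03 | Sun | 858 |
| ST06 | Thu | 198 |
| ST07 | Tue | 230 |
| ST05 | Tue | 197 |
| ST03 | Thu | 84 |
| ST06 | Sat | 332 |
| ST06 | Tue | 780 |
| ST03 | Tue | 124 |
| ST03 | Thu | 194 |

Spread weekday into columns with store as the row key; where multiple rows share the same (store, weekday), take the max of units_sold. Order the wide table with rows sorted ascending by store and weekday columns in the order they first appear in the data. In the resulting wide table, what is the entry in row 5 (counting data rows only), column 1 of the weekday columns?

846

With rows sorted ascending by store, row 5 is store=ST07. weekday columns in first-appearance order: Sat, Thu, Sun, Tue; column 1 is Sat.
Long rows with store=ST07, weekday=Sat: max(215, 846, 719) = 846.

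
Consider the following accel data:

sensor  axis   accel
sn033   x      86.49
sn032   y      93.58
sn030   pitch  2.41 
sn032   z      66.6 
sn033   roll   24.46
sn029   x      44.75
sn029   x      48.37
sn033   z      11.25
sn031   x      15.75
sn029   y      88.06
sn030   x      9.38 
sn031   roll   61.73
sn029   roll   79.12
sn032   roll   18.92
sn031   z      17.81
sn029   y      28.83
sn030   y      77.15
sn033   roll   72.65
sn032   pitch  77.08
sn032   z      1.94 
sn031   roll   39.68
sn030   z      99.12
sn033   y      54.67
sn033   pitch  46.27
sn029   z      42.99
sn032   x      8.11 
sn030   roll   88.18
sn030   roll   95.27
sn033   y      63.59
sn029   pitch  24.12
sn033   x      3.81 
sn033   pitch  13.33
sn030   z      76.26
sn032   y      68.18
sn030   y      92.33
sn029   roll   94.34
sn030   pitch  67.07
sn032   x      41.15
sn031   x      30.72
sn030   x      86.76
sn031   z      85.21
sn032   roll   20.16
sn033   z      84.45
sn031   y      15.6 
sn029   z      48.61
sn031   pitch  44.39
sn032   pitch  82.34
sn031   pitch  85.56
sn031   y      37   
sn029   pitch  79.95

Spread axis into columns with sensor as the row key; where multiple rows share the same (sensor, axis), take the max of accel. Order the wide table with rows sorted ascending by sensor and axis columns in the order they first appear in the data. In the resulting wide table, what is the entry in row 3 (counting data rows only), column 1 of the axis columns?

With rows sorted ascending by sensor, row 3 is sensor=sn031. axis columns in first-appearance order: x, y, pitch, z, roll; column 1 is x.
Long rows with sensor=sn031, axis=x: max(15.75, 30.72) = 30.72.

30.72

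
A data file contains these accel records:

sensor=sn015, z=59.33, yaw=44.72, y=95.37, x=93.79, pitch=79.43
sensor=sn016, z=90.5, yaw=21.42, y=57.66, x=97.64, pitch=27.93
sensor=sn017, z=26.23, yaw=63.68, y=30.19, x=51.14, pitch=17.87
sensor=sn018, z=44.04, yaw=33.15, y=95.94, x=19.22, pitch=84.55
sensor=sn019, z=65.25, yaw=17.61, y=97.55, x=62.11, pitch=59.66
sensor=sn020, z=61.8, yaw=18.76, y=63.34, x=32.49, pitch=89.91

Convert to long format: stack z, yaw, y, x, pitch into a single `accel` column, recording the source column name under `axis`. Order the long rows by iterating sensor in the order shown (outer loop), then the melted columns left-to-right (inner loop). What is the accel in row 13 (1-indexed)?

30 rows total (6 × 5). Row 13: index ⌊(13-1)/5⌋ = 2 into sensor → sn017; (13-1) mod 5 = 2 into the melted columns → y.
So row 13 is (sn017, y, 30.19); accel = 30.19.

30.19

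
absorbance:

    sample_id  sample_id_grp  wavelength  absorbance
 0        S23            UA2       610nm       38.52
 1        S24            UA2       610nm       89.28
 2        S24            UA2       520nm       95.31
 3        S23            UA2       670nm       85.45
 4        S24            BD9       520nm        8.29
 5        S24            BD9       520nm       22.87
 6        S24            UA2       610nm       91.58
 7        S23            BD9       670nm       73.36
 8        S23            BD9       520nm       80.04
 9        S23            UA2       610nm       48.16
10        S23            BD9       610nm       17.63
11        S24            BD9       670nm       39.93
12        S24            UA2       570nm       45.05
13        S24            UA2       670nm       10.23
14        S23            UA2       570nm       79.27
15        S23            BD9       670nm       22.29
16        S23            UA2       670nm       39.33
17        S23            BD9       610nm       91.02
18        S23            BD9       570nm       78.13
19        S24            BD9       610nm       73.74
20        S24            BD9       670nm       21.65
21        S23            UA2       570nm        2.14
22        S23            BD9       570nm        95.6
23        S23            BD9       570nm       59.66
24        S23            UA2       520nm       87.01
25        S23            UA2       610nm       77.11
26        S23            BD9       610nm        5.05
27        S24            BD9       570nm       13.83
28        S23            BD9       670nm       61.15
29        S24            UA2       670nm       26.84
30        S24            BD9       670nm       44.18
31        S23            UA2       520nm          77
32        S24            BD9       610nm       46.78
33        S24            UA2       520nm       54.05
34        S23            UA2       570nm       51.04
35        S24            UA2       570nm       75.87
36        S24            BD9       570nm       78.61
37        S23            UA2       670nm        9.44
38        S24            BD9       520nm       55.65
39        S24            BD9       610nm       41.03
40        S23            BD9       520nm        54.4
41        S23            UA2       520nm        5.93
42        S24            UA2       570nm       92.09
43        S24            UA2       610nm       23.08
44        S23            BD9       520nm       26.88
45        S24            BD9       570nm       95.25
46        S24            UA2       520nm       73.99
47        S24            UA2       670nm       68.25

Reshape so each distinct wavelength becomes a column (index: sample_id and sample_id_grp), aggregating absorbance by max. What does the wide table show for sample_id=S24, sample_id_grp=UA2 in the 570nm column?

Rows with sample_id=S24, sample_id_grp=UA2 and wavelength=570nm: absorbance values are 45.05, 75.87, 92.09.
max(45.05, 75.87, 92.09) = 92.09.

92.09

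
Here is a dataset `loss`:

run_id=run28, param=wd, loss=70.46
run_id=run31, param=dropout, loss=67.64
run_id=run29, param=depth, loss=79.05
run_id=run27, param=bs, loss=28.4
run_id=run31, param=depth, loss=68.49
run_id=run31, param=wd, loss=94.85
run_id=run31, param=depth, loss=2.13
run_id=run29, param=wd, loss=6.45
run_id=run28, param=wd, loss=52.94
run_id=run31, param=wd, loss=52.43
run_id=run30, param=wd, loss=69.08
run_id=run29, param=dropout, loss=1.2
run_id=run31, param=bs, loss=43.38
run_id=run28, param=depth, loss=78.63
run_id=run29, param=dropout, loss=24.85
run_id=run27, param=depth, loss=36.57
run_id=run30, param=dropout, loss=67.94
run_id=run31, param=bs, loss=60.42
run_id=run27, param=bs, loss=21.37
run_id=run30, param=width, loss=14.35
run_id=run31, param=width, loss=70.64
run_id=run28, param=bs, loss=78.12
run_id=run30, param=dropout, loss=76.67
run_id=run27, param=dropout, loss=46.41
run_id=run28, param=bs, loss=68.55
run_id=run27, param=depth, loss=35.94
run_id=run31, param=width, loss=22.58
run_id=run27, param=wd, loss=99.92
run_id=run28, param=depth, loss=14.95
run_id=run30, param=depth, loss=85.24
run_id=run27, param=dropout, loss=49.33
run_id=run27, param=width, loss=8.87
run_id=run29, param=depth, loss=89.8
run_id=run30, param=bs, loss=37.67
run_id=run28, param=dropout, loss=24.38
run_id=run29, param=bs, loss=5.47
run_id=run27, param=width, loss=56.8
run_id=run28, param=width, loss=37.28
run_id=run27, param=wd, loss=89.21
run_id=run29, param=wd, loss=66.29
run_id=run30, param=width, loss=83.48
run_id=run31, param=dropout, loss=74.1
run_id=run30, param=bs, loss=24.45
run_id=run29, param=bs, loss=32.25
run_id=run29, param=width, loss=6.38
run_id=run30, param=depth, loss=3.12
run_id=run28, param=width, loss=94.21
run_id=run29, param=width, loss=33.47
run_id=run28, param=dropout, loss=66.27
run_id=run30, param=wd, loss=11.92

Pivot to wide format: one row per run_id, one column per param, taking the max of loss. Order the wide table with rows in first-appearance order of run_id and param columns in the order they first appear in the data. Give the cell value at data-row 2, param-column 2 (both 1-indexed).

With rows in first-appearance order of run_id, row 2 is run_id=run31. param columns in first-appearance order: wd, dropout, depth, bs, width; column 2 is dropout.
Long rows with run_id=run31, param=dropout: max(67.64, 74.1) = 74.1.

74.1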